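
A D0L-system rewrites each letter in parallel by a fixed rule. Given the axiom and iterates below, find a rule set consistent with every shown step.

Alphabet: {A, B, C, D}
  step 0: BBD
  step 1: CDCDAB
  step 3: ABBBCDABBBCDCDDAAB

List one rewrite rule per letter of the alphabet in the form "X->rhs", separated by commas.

  step 0 ⇒ step 1: BBD ⇒ CD·CD·AB
    B ↦ CD
    D ↦ AB
    A ↦ B  (constrained at step 1)
    C ↦ DA  (constrained at step 1)

A->B, B->CD, C->DA, D->AB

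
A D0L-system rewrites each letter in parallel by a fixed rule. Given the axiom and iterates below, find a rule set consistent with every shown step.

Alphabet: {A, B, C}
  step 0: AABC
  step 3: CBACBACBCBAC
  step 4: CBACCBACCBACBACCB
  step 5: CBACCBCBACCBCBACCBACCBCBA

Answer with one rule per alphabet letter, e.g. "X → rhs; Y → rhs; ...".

A->C, B->A, C->CB

  step 4 ⇒ step 5: CBACCBACCBACBACCB ⇒ CB·A·C·CB·CB·A·C·CB·CB·A·C·CB·A·C·CB·CB·A
    A ↦ C
    B ↦ A
    C ↦ CB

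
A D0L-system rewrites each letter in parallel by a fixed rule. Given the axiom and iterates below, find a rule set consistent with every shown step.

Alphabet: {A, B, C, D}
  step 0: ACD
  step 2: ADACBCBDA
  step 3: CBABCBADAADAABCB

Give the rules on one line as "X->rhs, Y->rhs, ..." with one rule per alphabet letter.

  step 2 ⇒ step 3: ADACBCBDA ⇒ CB·AB·CB·A·DA·A·DA·AB·CB
    A ↦ CB
    B ↦ DA
    C ↦ A
    D ↦ AB

A->CB, B->DA, C->A, D->AB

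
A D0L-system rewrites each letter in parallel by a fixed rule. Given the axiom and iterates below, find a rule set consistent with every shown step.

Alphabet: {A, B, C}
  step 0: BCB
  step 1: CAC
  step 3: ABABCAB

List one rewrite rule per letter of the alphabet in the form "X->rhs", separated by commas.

A->AB, B->C, C->A

  step 0 ⇒ step 1: BCB ⇒ C·A·C
    B ↦ C
    C ↦ A
    A ↦ AB  (constrained at step 1)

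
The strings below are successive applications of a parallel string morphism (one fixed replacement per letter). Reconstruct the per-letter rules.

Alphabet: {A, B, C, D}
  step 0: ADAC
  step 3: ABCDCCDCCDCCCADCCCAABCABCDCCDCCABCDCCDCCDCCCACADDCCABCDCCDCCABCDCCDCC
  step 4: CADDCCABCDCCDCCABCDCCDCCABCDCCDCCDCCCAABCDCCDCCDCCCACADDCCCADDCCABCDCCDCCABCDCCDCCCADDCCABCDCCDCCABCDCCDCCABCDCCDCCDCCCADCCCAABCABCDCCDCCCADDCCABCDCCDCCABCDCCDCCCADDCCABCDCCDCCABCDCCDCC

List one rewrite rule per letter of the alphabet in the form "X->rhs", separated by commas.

A->CA, B->D, C->DCC, D->ABC

  step 3 ⇒ step 4: ABCDCCDCCDCCCADCCCAABCABCDCCDCCABCDCCDCCDCCCACADDCCABCDCCDCCABCDCCDCC ⇒ CA·D·DCC·ABC·DCC·DCC·ABC·DCC·DCC·ABC·DCC·DCC·DCC·CA·ABC·DCC·DCC·DCC·CA·CA·D·DCC·CA·D·DCC·ABC·DCC·DCC·ABC·DCC·DCC·CA·D·DCC·ABC·DCC·DCC·ABC·DCC·DCC·ABC·DCC·DCC·DCC·CA·DCC·CA·ABC·ABC·DCC·DCC·CA·D·DCC·ABC·DCC·DCC·ABC·DCC·DCC·CA·D·DCC·ABC·DCC·DCC·ABC·DCC·DCC
    A ↦ CA
    B ↦ D
    C ↦ DCC
    D ↦ ABC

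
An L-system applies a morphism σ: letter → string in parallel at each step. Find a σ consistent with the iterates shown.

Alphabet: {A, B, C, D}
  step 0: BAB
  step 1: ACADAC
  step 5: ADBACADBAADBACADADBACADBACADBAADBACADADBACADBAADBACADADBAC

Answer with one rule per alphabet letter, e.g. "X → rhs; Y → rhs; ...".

A->AD, B->AC, C->BA, D->B

  step 0 ⇒ step 1: BAB ⇒ AC·AD·AC
    A ↦ AD
    B ↦ AC
    C ↦ BA  (constrained at step 1)
    D ↦ B  (constrained at step 1)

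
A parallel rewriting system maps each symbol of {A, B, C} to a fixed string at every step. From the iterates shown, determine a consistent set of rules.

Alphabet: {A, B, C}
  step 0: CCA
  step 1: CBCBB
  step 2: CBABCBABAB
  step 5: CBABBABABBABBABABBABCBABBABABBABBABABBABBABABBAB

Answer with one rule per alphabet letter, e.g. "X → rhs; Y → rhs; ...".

  step 1 ⇒ step 2: CBCBB ⇒ CB·AB·CB·AB·AB
    B ↦ AB
    C ↦ CB
  step 0 ⇒ step 1: CCA ⇒ CB·CB·B
    A ↦ B

A->B, B->AB, C->CB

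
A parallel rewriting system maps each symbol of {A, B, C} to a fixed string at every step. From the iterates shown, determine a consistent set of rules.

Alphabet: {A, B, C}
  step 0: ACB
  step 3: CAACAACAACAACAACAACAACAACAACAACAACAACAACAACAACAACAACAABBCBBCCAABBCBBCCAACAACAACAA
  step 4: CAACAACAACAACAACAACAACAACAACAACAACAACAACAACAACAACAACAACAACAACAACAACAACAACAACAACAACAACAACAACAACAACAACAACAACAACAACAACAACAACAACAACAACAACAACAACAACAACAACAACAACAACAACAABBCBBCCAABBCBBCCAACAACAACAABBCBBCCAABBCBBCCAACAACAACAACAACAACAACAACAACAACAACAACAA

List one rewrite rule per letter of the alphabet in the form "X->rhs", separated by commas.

A->CAA, B->BBC, C->CAA

  step 3 ⇒ step 4: CAACAACAACAACAACAACAACAACAACAACAACAACAACAACAACAACAACAABBCBBCCAABBCBBCCAACAACAACAA ⇒ CAA·CAA·CAA·CAA·CAA·CAA·CAA·CAA·CAA·CAA·CAA·CAA·CAA·CAA·CAA·CAA·CAA·CAA·CAA·CAA·CAA·CAA·CAA·CAA·CAA·CAA·CAA·CAA·CAA·CAA·CAA·CAA·CAA·CAA·CAA·CAA·CAA·CAA·CAA·CAA·CAA·CAA·CAA·CAA·CAA·CAA·CAA·CAA·CAA·CAA·CAA·CAA·CAA·CAA·BBC·BBC·CAA·BBC·BBC·CAA·CAA·CAA·CAA·BBC·BBC·CAA·BBC·BBC·CAA·CAA·CAA·CAA·CAA·CAA·CAA·CAA·CAA·CAA·CAA·CAA·CAA
    A ↦ CAA
    B ↦ BBC
    C ↦ CAA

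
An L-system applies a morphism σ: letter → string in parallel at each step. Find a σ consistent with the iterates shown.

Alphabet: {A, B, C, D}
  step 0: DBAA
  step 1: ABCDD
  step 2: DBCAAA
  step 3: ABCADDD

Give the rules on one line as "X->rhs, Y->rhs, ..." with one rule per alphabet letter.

  step 2 ⇒ step 3: DBCAAA ⇒ A·BC·A·D·D·D
    A ↦ D
    B ↦ BC
    C ↦ A
    D ↦ A

A->D, B->BC, C->A, D->A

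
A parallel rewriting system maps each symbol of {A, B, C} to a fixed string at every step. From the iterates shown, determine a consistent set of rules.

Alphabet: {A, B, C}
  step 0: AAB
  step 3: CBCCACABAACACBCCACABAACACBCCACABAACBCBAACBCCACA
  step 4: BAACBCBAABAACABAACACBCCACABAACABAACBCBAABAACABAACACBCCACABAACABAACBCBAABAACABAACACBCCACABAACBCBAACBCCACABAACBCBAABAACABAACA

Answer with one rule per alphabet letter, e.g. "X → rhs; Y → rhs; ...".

  step 3 ⇒ step 4: CBCCACABAACACBCCACABAACACBCCACABAACBCBAACBCCACA ⇒ BAA·CBC·BAA·BAA·CA·BAA·CA·CBC·CA·CA·BAA·CA·BAA·CBC·BAA·BAA·CA·BAA·CA·CBC·CA·CA·BAA·CA·BAA·CBC·BAA·BAA·CA·BAA·CA·CBC·CA·CA·BAA·CBC·BAA·CBC·CA·CA·BAA·CBC·BAA·BAA·CA·BAA·CA
    A ↦ CA
    B ↦ CBC
    C ↦ BAA

A->CA, B->CBC, C->BAA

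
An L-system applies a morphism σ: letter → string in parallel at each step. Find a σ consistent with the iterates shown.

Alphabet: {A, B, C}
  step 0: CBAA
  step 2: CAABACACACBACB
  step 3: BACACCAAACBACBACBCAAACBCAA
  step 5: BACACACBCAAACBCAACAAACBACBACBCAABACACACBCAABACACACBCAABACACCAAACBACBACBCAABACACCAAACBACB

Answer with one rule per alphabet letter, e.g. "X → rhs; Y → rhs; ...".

  step 2 ⇒ step 3: CAABACACACBACB ⇒ B·AC·AC·CAA·AC·B·AC·B·AC·B·CAA·AC·B·CAA
    A ↦ AC
    B ↦ CAA
    C ↦ B

A->AC, B->CAA, C->B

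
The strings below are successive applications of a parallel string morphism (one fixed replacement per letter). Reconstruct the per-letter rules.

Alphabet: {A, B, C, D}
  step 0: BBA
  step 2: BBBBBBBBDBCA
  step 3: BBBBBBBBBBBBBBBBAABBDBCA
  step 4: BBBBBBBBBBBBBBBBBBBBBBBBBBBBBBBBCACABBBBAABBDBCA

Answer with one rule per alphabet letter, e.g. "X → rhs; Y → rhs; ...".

A->CA, B->BB, C->DB, D->AA

  step 3 ⇒ step 4: BBBBBBBBBBBBBBBBAABBDBCA ⇒ BB·BB·BB·BB·BB·BB·BB·BB·BB·BB·BB·BB·BB·BB·BB·BB·CA·CA·BB·BB·AA·BB·DB·CA
    A ↦ CA
    B ↦ BB
    C ↦ DB
    D ↦ AA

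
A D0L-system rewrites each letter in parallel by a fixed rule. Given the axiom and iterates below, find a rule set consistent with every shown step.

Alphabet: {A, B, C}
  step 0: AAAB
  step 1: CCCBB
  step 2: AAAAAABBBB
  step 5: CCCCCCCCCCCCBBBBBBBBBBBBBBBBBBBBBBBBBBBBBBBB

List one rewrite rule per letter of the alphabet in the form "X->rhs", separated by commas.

  step 1 ⇒ step 2: CCCBB ⇒ AA·AA·AA·BB·BB
    B ↦ BB
    C ↦ AA
  step 0 ⇒ step 1: AAAB ⇒ C·C·C·BB
    A ↦ C

A->C, B->BB, C->AA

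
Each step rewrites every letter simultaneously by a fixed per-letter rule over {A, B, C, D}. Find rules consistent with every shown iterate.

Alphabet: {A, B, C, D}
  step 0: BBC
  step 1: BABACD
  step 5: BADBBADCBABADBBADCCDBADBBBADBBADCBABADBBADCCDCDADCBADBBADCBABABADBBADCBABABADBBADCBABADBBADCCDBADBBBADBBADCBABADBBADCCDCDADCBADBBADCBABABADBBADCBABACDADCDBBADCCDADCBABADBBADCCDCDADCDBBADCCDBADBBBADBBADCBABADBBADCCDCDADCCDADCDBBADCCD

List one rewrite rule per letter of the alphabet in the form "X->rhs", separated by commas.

  step 0 ⇒ step 1: BBC ⇒ BA·BA·CD
    B ↦ BA
    C ↦ CD
    A ↦ DBB  (constrained at step 1)
    D ↦ ADC  (constrained at step 1)

A->DBB, B->BA, C->CD, D->ADC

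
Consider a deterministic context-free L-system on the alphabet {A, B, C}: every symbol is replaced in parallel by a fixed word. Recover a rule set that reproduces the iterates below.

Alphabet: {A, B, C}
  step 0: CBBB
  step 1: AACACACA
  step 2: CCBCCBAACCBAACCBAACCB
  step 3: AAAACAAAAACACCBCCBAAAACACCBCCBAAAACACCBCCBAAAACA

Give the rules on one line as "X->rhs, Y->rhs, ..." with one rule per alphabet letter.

A->CCB, B->CA, C->AA

  step 2 ⇒ step 3: CCBCCBAACCBAACCBAACCB ⇒ AA·AA·CA·AA·AA·CA·CCB·CCB·AA·AA·CA·CCB·CCB·AA·AA·CA·CCB·CCB·AA·AA·CA
    A ↦ CCB
    B ↦ CA
    C ↦ AA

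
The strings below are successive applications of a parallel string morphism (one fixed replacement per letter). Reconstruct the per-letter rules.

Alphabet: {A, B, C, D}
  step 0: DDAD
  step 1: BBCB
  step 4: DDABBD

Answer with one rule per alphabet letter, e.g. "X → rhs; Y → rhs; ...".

A->C, B->D, C->AB, D->B

  step 0 ⇒ step 1: DDAD ⇒ B·B·C·B
    A ↦ C
    D ↦ B
    B ↦ D  (constrained at step 1)
    C ↦ AB  (constrained at step 1)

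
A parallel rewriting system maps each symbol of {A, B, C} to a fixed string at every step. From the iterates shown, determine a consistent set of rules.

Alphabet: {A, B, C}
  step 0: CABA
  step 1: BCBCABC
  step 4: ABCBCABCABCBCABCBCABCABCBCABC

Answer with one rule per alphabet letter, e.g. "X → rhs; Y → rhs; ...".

  step 0 ⇒ step 1: CABA ⇒ BC·BC·A·BC
    A ↦ BC
    B ↦ A
    C ↦ BC

A->BC, B->A, C->BC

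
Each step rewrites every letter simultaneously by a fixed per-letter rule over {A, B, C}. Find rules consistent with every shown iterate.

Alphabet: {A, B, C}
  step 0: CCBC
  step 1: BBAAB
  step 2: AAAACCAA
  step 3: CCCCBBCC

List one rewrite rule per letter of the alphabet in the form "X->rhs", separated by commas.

  step 2 ⇒ step 3: AAAACCAA ⇒ C·C·C·C·B·B·C·C
    A ↦ C
    C ↦ B
  step 0 ⇒ step 1: CCBC ⇒ B·B·AA·B
    B ↦ AA

A->C, B->AA, C->B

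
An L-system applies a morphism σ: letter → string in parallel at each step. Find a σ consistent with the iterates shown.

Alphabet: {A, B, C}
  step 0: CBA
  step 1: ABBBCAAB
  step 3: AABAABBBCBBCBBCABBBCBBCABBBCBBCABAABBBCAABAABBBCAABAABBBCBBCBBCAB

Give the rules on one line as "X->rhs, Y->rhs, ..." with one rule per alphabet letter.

  step 0 ⇒ step 1: CBA ⇒ AB·BBC·AAB
    A ↦ AAB
    B ↦ BBC
    C ↦ AB

A->AAB, B->BBC, C->AB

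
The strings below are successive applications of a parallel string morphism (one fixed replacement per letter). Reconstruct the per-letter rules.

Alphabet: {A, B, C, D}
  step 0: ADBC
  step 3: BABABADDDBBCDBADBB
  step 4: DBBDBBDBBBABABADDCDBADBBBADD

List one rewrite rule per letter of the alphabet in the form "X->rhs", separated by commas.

  step 3 ⇒ step 4: BABABADDDBBCDBADBB ⇒ D·BB·D·BB·D·BB·BA·BA·BA·D·D·CD·BA·D·BB·BA·D·D
    A ↦ BB
    B ↦ D
    C ↦ CD
    D ↦ BA

A->BB, B->D, C->CD, D->BA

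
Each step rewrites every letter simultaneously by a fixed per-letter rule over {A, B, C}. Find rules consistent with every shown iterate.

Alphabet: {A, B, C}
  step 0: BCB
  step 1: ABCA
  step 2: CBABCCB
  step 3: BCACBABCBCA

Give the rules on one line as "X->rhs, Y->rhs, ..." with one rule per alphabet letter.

A->CB, B->A, C->BC

  step 2 ⇒ step 3: CBABCCB ⇒ BC·A·CB·A·BC·BC·A
    A ↦ CB
    B ↦ A
    C ↦ BC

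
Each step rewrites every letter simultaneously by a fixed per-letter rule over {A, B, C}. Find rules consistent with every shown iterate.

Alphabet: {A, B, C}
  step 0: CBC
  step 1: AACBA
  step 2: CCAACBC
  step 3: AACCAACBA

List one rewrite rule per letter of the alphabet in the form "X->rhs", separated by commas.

A->C, B->ACB, C->A

  step 2 ⇒ step 3: CCAACBC ⇒ A·A·C·C·A·ACB·A
    A ↦ C
    B ↦ ACB
    C ↦ A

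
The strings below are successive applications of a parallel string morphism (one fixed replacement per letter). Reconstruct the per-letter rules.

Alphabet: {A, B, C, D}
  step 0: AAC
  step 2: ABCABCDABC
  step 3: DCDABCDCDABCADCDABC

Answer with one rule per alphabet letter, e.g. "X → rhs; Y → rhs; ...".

  step 2 ⇒ step 3: ABCABCDABC ⇒ DC·DA·BC·DC·DA·BC·A·DC·DA·BC
    A ↦ DC
    B ↦ DA
    C ↦ BC
    D ↦ A

A->DC, B->DA, C->BC, D->A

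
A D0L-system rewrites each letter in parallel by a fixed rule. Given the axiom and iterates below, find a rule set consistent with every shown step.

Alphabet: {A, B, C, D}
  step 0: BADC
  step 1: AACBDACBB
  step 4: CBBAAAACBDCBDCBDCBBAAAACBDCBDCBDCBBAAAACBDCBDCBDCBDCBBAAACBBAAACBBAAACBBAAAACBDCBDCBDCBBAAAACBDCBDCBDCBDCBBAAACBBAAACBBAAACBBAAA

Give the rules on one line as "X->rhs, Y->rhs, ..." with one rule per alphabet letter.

  step 0 ⇒ step 1: BADC ⇒ AA·CBD·A·CBB
    A ↦ CBD
    B ↦ AA
    C ↦ CBB
    D ↦ A

A->CBD, B->AA, C->CBB, D->A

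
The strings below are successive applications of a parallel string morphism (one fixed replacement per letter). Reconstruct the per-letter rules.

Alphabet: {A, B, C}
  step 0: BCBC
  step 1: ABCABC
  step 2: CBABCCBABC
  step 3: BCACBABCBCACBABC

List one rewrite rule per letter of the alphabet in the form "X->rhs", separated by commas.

  step 2 ⇒ step 3: CBABCCBABC ⇒ BC·A·CB·A·BC·BC·A·CB·A·BC
    A ↦ CB
    B ↦ A
    C ↦ BC

A->CB, B->A, C->BC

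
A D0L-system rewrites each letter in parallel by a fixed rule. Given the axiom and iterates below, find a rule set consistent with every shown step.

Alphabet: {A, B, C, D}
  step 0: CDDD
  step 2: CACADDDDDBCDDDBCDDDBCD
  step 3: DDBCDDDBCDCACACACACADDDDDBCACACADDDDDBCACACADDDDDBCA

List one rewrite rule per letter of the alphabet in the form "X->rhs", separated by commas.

  step 2 ⇒ step 3: CACADDDDDBCDDDBCDDDBCD ⇒ DDB·CD·DDB·CD·CA·CA·CA·CA·CA·DDD·DDB·CA·CA·CA·DDD·DDB·CA·CA·CA·DDD·DDB·CA
    A ↦ CD
    B ↦ DDD
    C ↦ DDB
    D ↦ CA

A->CD, B->DDD, C->DDB, D->CA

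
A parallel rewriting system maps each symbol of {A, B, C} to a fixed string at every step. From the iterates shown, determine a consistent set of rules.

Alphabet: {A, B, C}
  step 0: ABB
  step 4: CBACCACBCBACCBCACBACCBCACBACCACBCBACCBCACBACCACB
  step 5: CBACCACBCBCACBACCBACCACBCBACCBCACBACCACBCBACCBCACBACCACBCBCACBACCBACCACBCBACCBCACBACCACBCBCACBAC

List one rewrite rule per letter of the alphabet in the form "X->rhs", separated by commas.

  step 4 ⇒ step 5: CBACCACBCBACCBCACBACCBCACBACCACBCBACCBCACBACCACB ⇒ CB·AC·CA·CB·CB·CA·CB·AC·CB·AC·CA·CB·CB·AC·CB·CA·CB·AC·CA·CB·CB·AC·CB·CA·CB·AC·CA·CB·CB·CA·CB·AC·CB·AC·CA·CB·CB·AC·CB·CA·CB·AC·CA·CB·CB·CA·CB·AC
    A ↦ CA
    B ↦ AC
    C ↦ CB

A->CA, B->AC, C->CB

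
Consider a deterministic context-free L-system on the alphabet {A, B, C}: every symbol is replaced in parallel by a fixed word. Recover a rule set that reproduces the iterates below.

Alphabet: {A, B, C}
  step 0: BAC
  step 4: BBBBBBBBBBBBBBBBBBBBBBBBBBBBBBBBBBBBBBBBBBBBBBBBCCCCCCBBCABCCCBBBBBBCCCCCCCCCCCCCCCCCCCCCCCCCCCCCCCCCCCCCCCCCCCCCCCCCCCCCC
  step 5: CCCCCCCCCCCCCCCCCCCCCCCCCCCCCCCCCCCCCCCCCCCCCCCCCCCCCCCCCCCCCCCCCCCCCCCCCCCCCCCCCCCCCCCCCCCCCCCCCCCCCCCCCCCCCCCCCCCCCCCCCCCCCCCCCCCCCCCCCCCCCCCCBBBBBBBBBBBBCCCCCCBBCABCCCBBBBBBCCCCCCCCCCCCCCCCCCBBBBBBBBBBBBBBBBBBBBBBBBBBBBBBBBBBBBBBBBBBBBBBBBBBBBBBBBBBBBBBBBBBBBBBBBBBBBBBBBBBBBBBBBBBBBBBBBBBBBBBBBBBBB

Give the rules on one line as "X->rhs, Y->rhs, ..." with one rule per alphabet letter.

A->CAB, B->CCC, C->BB

  step 4 ⇒ step 5: BBBBBBBBBBBBBBBBBBBBBBBBBBBBBBBBBBBBBBBBBBBBBBBBCCCCCCBBCABCCCBBBBBBCCCCCCCCCCCCCCCCCCCCCCCCCCCCCCCCCCCCCCCCCCCCCCCCCCCCCC ⇒ CCC·CCC·CCC·CCC·CCC·CCC·CCC·CCC·CCC·CCC·CCC·CCC·CCC·CCC·CCC·CCC·CCC·CCC·CCC·CCC·CCC·CCC·CCC·CCC·CCC·CCC·CCC·CCC·CCC·CCC·CCC·CCC·CCC·CCC·CCC·CCC·CCC·CCC·CCC·CCC·CCC·CCC·CCC·CCC·CCC·CCC·CCC·CCC·BB·BB·BB·BB·BB·BB·CCC·CCC·BB·CAB·CCC·BB·BB·BB·CCC·CCC·CCC·CCC·CCC·CCC·BB·BB·BB·BB·BB·BB·BB·BB·BB·BB·BB·BB·BB·BB·BB·BB·BB·BB·BB·BB·BB·BB·BB·BB·BB·BB·BB·BB·BB·BB·BB·BB·BB·BB·BB·BB·BB·BB·BB·BB·BB·BB·BB·BB·BB·BB·BB·BB·BB·BB·BB·BB·BB·BB
    A ↦ CAB
    B ↦ CCC
    C ↦ BB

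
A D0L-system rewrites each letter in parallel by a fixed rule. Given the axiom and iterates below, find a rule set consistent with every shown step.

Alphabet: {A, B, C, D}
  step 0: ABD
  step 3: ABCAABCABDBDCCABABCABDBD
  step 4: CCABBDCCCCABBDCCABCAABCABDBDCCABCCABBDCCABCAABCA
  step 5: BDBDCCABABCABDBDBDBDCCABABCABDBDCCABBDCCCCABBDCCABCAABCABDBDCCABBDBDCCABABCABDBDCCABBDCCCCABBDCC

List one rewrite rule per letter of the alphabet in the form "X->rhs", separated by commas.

  step 4 ⇒ step 5: CCABBDCCCCABBDCCABCAABCABDBDCCABCCABBDCCABCAABCA ⇒ BD·BD·CC·AB·AB·CA·BD·BD·BD·BD·CC·AB·AB·CA·BD·BD·CC·AB·BD·CC·CC·AB·BD·CC·AB·CA·AB·CA·BD·BD·CC·AB·BD·BD·CC·AB·AB·CA·BD·BD·CC·AB·BD·CC·CC·AB·BD·CC
    A ↦ CC
    B ↦ AB
    C ↦ BD
    D ↦ CA

A->CC, B->AB, C->BD, D->CA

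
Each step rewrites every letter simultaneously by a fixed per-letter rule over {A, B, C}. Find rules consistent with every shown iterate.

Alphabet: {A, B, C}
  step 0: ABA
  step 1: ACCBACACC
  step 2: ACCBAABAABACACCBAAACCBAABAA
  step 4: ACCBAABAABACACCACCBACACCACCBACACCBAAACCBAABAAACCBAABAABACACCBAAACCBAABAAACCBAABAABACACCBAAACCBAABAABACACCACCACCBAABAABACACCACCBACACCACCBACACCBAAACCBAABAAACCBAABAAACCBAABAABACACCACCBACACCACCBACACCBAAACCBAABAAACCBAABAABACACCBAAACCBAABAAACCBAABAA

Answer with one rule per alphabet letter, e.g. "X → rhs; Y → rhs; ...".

  step 1 ⇒ step 2: ACCBACACC ⇒ ACC·BAA·BAA·BAC·ACC·BAA·ACC·BAA·BAA
    A ↦ ACC
    B ↦ BAC
    C ↦ BAA

A->ACC, B->BAC, C->BAA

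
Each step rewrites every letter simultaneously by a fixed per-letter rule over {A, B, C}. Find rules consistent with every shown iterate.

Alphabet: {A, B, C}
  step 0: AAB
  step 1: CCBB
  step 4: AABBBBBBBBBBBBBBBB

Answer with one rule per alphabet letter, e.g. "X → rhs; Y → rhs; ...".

A->C, B->BB, C->A

  step 0 ⇒ step 1: AAB ⇒ C·C·BB
    A ↦ C
    B ↦ BB
    C ↦ A  (constrained at step 1)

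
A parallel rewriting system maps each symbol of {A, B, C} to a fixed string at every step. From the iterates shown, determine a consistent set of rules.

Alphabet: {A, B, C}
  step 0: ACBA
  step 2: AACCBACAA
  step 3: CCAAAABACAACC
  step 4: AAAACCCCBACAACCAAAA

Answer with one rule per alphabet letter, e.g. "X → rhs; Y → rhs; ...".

  step 3 ⇒ step 4: CCAAAABACAACC ⇒ AA·AA·C·C·C·C·BA·C·AA·C·C·AA·AA
    A ↦ C
    B ↦ BA
    C ↦ AA

A->C, B->BA, C->AA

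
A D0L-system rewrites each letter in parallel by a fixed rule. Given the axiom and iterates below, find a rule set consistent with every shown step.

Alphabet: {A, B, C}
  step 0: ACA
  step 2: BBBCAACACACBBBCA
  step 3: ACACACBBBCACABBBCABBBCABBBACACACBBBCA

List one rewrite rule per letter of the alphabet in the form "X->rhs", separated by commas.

A->CA, B->AC, C->BBB

  step 2 ⇒ step 3: BBBCAACACACBBBCA ⇒ AC·AC·AC·BBB·CA·CA·BBB·CA·BBB·CA·BBB·AC·AC·AC·BBB·CA
    A ↦ CA
    B ↦ AC
    C ↦ BBB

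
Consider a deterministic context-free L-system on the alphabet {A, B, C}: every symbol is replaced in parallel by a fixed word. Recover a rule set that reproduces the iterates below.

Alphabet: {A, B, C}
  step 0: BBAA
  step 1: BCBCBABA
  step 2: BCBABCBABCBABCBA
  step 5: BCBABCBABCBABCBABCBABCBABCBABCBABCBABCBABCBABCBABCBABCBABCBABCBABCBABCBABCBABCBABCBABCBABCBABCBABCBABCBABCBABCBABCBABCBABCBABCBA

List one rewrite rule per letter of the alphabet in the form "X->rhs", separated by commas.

A->BA, B->BC, C->BA

  step 1 ⇒ step 2: BCBCBABA ⇒ BC·BA·BC·BA·BC·BA·BC·BA
    A ↦ BA
    B ↦ BC
    C ↦ BA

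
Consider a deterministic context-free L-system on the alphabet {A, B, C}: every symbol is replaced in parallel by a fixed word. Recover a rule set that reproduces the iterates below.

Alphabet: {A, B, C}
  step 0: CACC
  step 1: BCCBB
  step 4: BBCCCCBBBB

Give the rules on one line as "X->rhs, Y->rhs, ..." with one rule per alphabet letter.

  step 0 ⇒ step 1: CACC ⇒ B·CC·B·B
    A ↦ CC
    C ↦ B
    B ↦ A  (constrained at step 1)

A->CC, B->A, C->B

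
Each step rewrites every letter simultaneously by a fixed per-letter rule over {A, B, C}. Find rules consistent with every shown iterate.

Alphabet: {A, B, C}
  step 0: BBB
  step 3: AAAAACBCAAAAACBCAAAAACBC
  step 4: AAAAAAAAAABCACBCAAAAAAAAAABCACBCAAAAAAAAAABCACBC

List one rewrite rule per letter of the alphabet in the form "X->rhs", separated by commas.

  step 3 ⇒ step 4: AAAAACBCAAAAACBCAAAAACBC ⇒ AA·AA·AA·AA·AA·BC·AC·BC·AA·AA·AA·AA·AA·BC·AC·BC·AA·AA·AA·AA·AA·BC·AC·BC
    A ↦ AA
    B ↦ AC
    C ↦ BC

A->AA, B->AC, C->BC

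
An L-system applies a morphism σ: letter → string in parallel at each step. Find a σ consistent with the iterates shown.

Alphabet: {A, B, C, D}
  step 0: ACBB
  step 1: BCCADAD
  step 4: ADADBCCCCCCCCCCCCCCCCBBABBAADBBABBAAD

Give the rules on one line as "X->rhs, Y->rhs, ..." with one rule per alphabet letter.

  step 0 ⇒ step 1: ACBB ⇒ B·CC·AD·AD
    A ↦ B
    B ↦ AD
    C ↦ CC
    D ↦ BA  (constrained at step 1)

A->B, B->AD, C->CC, D->BA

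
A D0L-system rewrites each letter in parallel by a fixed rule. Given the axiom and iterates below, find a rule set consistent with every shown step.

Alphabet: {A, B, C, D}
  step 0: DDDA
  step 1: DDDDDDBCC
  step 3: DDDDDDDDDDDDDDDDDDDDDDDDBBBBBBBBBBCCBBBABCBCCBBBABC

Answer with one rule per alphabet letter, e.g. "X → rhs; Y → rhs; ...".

A->BCC, B->BBB, C->ABC, D->DD

  step 0 ⇒ step 1: DDDA ⇒ DD·DD·DD·BCC
    A ↦ BCC
    D ↦ DD
    B ↦ BBB  (constrained at step 1)
    C ↦ ABC  (constrained at step 1)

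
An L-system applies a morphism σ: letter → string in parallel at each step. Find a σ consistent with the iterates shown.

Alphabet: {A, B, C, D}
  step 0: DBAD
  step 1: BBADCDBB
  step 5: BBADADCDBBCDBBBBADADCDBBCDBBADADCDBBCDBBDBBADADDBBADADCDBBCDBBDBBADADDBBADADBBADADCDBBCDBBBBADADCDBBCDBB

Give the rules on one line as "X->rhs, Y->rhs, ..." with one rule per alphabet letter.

A->CD, B->AD, C->D, D->BB

  step 0 ⇒ step 1: DBAD ⇒ BB·AD·CD·BB
    A ↦ CD
    B ↦ AD
    D ↦ BB
    C ↦ D  (constrained at step 1)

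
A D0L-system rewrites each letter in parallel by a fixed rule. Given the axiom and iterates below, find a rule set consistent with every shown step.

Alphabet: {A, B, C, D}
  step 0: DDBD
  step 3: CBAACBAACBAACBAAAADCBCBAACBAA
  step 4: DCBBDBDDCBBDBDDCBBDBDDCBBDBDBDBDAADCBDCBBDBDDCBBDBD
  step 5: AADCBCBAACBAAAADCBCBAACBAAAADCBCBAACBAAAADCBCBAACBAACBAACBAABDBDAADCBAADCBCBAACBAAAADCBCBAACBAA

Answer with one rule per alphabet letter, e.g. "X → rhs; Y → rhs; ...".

  step 4 ⇒ step 5: DCBBDBDDCBBDBDDCBBDBDDCBBDBDBDBDAADCBDCBBDBDDCBBDBD ⇒ AA·D·CB·CB·AA·CB·AA·AA·D·CB·CB·AA·CB·AA·AA·D·CB·CB·AA·CB·AA·AA·D·CB·CB·AA·CB·AA·CB·AA·CB·AA·BD·BD·AA·D·CB·AA·D·CB·CB·AA·CB·AA·AA·D·CB·CB·AA·CB·AA
    A ↦ BD
    B ↦ CB
    C ↦ D
    D ↦ AA

A->BD, B->CB, C->D, D->AA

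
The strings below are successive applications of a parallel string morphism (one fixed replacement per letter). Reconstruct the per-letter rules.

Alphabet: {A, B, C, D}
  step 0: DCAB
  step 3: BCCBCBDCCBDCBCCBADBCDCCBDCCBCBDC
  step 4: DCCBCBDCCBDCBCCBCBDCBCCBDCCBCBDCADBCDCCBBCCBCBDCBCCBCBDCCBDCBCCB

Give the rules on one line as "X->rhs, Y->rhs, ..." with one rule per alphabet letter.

A->AD, B->DC, C->CB, D->BC

  step 3 ⇒ step 4: BCCBCBDCCBDCBCCBADBCDCCBDCCBCBDC ⇒ DC·CB·CB·DC·CB·DC·BC·CB·CB·DC·BC·CB·DC·CB·CB·DC·AD·BC·DC·CB·BC·CB·CB·DC·BC·CB·CB·DC·CB·DC·BC·CB
    A ↦ AD
    B ↦ DC
    C ↦ CB
    D ↦ BC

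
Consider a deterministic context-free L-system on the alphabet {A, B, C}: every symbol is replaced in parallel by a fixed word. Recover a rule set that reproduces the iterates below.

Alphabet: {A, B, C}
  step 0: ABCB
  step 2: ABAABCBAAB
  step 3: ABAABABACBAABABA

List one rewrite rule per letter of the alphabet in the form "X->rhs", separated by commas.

  step 2 ⇒ step 3: ABAABCBAAB ⇒ AB·A·AB·AB·A·CB·A·AB·AB·A
    A ↦ AB
    B ↦ A
    C ↦ CB

A->AB, B->A, C->CB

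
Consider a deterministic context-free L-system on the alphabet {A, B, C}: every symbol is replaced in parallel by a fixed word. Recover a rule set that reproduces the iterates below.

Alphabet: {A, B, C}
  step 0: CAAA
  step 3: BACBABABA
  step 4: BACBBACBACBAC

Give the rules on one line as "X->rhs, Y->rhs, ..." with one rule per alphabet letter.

A->C, B->BA, C->B

  step 3 ⇒ step 4: BACBABABA ⇒ BA·C·B·BA·C·BA·C·BA·C
    A ↦ C
    B ↦ BA
    C ↦ B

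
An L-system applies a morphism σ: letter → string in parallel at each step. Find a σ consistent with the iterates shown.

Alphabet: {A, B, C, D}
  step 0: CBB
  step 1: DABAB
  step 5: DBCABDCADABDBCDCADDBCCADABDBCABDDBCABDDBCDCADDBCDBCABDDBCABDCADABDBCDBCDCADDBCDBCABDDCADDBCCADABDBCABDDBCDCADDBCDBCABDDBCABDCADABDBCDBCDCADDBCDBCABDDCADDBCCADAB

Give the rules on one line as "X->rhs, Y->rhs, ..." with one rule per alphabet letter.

  step 0 ⇒ step 1: CBB ⇒ D·AB·AB
    B ↦ AB
    C ↦ D
    A ↦ CAD  (constrained at step 1)
    D ↦ DBC  (constrained at step 1)

A->CAD, B->AB, C->D, D->DBC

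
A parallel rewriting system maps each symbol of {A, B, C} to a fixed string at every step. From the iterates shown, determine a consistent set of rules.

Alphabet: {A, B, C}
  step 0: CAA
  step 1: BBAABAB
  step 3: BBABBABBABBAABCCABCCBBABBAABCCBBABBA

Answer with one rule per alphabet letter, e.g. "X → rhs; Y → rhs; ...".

A->AB, B->CC, C->BBA

  step 0 ⇒ step 1: CAA ⇒ BBA·AB·AB
    A ↦ AB
    C ↦ BBA
    B ↦ CC  (constrained at step 1)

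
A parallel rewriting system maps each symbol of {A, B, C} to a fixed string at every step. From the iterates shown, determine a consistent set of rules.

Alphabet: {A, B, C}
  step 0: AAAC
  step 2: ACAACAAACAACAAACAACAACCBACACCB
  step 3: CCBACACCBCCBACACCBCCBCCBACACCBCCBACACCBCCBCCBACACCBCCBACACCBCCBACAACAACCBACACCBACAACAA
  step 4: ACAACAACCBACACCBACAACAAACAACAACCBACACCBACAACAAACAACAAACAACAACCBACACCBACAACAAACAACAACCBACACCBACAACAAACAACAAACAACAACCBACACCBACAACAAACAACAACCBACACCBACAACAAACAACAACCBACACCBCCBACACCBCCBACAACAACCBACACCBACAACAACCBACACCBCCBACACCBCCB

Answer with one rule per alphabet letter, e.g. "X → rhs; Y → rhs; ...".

A->CCB, B->A, C->ACA

  step 3 ⇒ step 4: CCBACACCBCCBACACCBCCBCCBACACCBCCBACACCBCCBCCBACACCBCCBACACCBCCBACAACAACCBACACCBACAACAA ⇒ ACA·ACA·A·CCB·ACA·CCB·ACA·ACA·A·ACA·ACA·A·CCB·ACA·CCB·ACA·ACA·A·ACA·ACA·A·ACA·ACA·A·CCB·ACA·CCB·ACA·ACA·A·ACA·ACA·A·CCB·ACA·CCB·ACA·ACA·A·ACA·ACA·A·ACA·ACA·A·CCB·ACA·CCB·ACA·ACA·A·ACA·ACA·A·CCB·ACA·CCB·ACA·ACA·A·ACA·ACA·A·CCB·ACA·CCB·CCB·ACA·CCB·CCB·ACA·ACA·A·CCB·ACA·CCB·ACA·ACA·A·CCB·ACA·CCB·CCB·ACA·CCB·CCB
    A ↦ CCB
    B ↦ A
    C ↦ ACA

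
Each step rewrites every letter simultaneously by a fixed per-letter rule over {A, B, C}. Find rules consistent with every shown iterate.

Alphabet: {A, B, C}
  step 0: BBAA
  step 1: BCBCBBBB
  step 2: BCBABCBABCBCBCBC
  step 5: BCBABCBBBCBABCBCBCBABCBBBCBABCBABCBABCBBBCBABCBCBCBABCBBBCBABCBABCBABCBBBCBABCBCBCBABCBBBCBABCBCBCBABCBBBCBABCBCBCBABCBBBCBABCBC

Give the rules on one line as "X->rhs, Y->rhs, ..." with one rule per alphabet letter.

A->BB, B->BC, C->BA

  step 1 ⇒ step 2: BCBCBBBB ⇒ BC·BA·BC·BA·BC·BC·BC·BC
    B ↦ BC
    C ↦ BA
  step 0 ⇒ step 1: BBAA ⇒ BC·BC·BB·BB
    A ↦ BB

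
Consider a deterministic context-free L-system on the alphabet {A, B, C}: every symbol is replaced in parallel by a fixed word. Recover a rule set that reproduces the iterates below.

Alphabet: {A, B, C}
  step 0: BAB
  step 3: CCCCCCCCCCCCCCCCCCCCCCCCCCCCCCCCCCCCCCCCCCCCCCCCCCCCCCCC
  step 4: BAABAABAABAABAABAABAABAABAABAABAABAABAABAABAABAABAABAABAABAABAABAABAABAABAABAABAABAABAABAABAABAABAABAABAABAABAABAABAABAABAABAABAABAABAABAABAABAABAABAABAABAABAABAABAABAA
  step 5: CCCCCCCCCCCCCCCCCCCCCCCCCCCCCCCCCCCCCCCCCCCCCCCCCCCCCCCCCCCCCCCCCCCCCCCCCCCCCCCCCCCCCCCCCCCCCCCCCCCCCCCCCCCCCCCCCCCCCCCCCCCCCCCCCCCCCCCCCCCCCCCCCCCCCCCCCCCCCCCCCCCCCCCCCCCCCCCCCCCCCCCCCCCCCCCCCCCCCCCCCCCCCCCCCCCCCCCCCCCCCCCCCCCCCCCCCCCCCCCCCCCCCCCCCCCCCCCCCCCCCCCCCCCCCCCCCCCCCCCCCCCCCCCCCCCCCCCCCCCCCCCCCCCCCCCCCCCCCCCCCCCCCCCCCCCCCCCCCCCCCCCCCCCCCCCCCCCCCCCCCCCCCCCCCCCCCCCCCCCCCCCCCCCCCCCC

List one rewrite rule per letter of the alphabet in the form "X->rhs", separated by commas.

A->CC, B->CCC, C->BAA

  step 4 ⇒ step 5: BAABAABAABAABAABAABAABAABAABAABAABAABAABAABAABAABAABAABAABAABAABAABAABAABAABAABAABAABAABAABAABAABAABAABAABAABAABAABAABAABAABAABAABAABAABAABAABAABAABAABAABAABAABAABAABAA ⇒ CCC·CC·CC·CCC·CC·CC·CCC·CC·CC·CCC·CC·CC·CCC·CC·CC·CCC·CC·CC·CCC·CC·CC·CCC·CC·CC·CCC·CC·CC·CCC·CC·CC·CCC·CC·CC·CCC·CC·CC·CCC·CC·CC·CCC·CC·CC·CCC·CC·CC·CCC·CC·CC·CCC·CC·CC·CCC·CC·CC·CCC·CC·CC·CCC·CC·CC·CCC·CC·CC·CCC·CC·CC·CCC·CC·CC·CCC·CC·CC·CCC·CC·CC·CCC·CC·CC·CCC·CC·CC·CCC·CC·CC·CCC·CC·CC·CCC·CC·CC·CCC·CC·CC·CCC·CC·CC·CCC·CC·CC·CCC·CC·CC·CCC·CC·CC·CCC·CC·CC·CCC·CC·CC·CCC·CC·CC·CCC·CC·CC·CCC·CC·CC·CCC·CC·CC·CCC·CC·CC·CCC·CC·CC·CCC·CC·CC·CCC·CC·CC·CCC·CC·CC·CCC·CC·CC·CCC·CC·CC·CCC·CC·CC·CCC·CC·CC·CCC·CC·CC·CCC·CC·CC·CCC·CC·CC·CCC·CC·CC·CCC·CC·CC·CCC·CC·CC
    A ↦ CC
    B ↦ CCC
  step 3 ⇒ step 4: CCCCCCCCCCCCCCCCCCCCCCCCCCCCCCCCCCCCCCCCCCCCCCCCCCCCCCCC ⇒ BAA·BAA·BAA·BAA·BAA·BAA·BAA·BAA·BAA·BAA·BAA·BAA·BAA·BAA·BAA·BAA·BAA·BAA·BAA·BAA·BAA·BAA·BAA·BAA·BAA·BAA·BAA·BAA·BAA·BAA·BAA·BAA·BAA·BAA·BAA·BAA·BAA·BAA·BAA·BAA·BAA·BAA·BAA·BAA·BAA·BAA·BAA·BAA·BAA·BAA·BAA·BAA·BAA·BAA·BAA·BAA
    C ↦ BAA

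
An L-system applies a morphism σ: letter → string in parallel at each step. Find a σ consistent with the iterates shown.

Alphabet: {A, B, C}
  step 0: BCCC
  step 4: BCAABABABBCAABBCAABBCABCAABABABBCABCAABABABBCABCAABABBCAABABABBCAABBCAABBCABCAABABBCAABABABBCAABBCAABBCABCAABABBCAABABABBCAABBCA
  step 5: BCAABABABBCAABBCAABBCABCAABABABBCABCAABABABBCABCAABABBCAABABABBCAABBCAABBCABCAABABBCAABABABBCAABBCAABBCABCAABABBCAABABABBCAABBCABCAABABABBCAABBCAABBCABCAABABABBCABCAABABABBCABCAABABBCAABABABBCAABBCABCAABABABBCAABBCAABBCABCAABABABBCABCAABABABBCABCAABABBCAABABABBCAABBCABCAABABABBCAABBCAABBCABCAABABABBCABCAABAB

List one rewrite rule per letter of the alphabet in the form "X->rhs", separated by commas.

  step 4 ⇒ step 5: BCAABABABBCAABBCAABBCABCAABABABBCABCAABABABBCABCAABABBCAABABABBCAABBCAABBCABCAABABBCAABABABBCAABBCAABBCABCAABABBCAABABABBCAABBCA ⇒ BCA·AB·AB·AB·BCA·AB·BCA·AB·BCA·BCA·AB·AB·AB·BCA·BCA·AB·AB·AB·BCA·BCA·AB·AB·BCA·AB·AB·AB·BCA·AB·BCA·AB·BCA·BCA·AB·AB·BCA·AB·AB·AB·BCA·AB·BCA·AB·BCA·BCA·AB·AB·BCA·AB·AB·AB·BCA·AB·BCA·BCA·AB·AB·AB·BCA·AB·BCA·AB·BCA·BCA·AB·AB·AB·BCA·BCA·AB·AB·AB·BCA·BCA·AB·AB·BCA·AB·AB·AB·BCA·AB·BCA·BCA·AB·AB·AB·BCA·AB·BCA·AB·BCA·BCA·AB·AB·AB·BCA·BCA·AB·AB·AB·BCA·BCA·AB·AB·BCA·AB·AB·AB·BCA·AB·BCA·BCA·AB·AB·AB·BCA·AB·BCA·AB·BCA·BCA·AB·AB·AB·BCA·BCA·AB·AB
    A ↦ AB
    B ↦ BCA
    C ↦ AB

A->AB, B->BCA, C->AB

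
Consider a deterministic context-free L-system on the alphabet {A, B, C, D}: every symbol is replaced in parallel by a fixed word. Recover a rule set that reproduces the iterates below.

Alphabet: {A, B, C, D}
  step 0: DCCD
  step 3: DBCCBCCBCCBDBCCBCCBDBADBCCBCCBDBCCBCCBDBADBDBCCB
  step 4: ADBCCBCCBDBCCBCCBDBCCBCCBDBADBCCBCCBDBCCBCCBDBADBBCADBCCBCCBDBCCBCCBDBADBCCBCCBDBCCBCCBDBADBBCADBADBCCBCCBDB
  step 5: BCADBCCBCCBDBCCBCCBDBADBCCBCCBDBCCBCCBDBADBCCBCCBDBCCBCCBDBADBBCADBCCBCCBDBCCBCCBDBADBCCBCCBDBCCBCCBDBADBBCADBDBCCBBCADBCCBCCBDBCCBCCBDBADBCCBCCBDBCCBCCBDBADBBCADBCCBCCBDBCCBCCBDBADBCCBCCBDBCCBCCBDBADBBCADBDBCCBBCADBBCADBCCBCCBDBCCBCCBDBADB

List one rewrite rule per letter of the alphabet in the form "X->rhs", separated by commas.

  step 4 ⇒ step 5: ADBCCBCCBDBCCBCCBDBCCBCCBDBADBCCBCCBDBCCBCCBDBADBBCADBCCBCCBDBCCBCCBDBADBCCBCCBDBCCBCCBDBADBBCADBADBCCBCCBDB ⇒ BC·A·DB·CCB·CCB·DB·CCB·CCB·DB·A·DB·CCB·CCB·DB·CCB·CCB·DB·A·DB·CCB·CCB·DB·CCB·CCB·DB·A·DB·BC·A·DB·CCB·CCB·DB·CCB·CCB·DB·A·DB·CCB·CCB·DB·CCB·CCB·DB·A·DB·BC·A·DB·DB·CCB·BC·A·DB·CCB·CCB·DB·CCB·CCB·DB·A·DB·CCB·CCB·DB·CCB·CCB·DB·A·DB·BC·A·DB·CCB·CCB·DB·CCB·CCB·DB·A·DB·CCB·CCB·DB·CCB·CCB·DB·A·DB·BC·A·DB·DB·CCB·BC·A·DB·BC·A·DB·CCB·CCB·DB·CCB·CCB·DB·A·DB
    A ↦ BC
    B ↦ DB
    C ↦ CCB
    D ↦ A

A->BC, B->DB, C->CCB, D->A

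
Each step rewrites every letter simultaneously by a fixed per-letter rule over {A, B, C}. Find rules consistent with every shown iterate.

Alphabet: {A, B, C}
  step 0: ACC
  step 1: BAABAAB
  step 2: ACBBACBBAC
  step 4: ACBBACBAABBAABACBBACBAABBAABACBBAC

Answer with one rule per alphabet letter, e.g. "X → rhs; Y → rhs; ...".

  step 1 ⇒ step 2: BAABAAB ⇒ AC·B·B·AC·B·B·AC
    A ↦ B
    B ↦ AC
  step 0 ⇒ step 1: ACC ⇒ B·AAB·AAB
    C ↦ AAB

A->B, B->AC, C->AAB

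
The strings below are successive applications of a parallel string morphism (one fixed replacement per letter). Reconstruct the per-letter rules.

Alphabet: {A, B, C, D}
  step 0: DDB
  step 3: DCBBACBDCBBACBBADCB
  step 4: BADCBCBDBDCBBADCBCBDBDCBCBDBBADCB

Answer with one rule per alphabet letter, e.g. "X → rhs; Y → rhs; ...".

A->DB, B->CB, C->D, D->BA

  step 3 ⇒ step 4: DCBBACBDCBBACBBADCB ⇒ BA·D·CB·CB·DB·D·CB·BA·D·CB·CB·DB·D·CB·CB·DB·BA·D·CB
    A ↦ DB
    B ↦ CB
    C ↦ D
    D ↦ BA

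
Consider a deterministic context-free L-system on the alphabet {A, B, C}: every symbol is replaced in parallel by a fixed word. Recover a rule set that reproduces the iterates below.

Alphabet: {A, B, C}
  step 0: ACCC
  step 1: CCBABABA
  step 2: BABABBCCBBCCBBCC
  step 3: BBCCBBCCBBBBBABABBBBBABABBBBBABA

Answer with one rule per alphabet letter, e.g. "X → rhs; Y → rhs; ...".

A->CC, B->BB, C->BA

  step 2 ⇒ step 3: BABABBCCBBCCBBCC ⇒ BB·CC·BB·CC·BB·BB·BA·BA·BB·BB·BA·BA·BB·BB·BA·BA
    A ↦ CC
    B ↦ BB
    C ↦ BA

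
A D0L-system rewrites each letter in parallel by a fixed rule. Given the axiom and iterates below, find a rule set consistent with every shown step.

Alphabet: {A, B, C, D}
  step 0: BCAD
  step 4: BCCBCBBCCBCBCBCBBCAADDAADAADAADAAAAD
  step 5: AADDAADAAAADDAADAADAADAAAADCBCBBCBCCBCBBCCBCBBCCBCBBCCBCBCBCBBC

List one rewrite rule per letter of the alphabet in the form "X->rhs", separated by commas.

A->CB, B->AA, C->D, D->BC

  step 4 ⇒ step 5: BCCBCBBCCBCBCBCBBCAADDAADAADAADAAAAD ⇒ AA·D·D·AA·D·AA·AA·D·D·AA·D·AA·D·AA·D·AA·AA·D·CB·CB·BC·BC·CB·CB·BC·CB·CB·BC·CB·CB·BC·CB·CB·CB·CB·BC
    A ↦ CB
    B ↦ AA
    C ↦ D
    D ↦ BC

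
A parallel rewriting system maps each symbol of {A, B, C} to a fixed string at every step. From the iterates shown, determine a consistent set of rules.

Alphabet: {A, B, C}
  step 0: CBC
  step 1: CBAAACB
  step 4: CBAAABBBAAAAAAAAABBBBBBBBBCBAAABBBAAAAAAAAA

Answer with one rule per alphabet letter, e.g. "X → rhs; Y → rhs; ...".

A->B, B->AAA, C->CB

  step 0 ⇒ step 1: CBC ⇒ CB·AAA·CB
    B ↦ AAA
    C ↦ CB
    A ↦ B  (constrained at step 1)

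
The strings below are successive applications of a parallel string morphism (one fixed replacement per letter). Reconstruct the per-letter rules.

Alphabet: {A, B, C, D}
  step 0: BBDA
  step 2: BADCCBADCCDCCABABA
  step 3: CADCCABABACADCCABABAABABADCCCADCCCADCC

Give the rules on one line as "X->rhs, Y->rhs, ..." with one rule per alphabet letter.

  step 2 ⇒ step 3: BADCCBADCCDCCABABA ⇒ CA·DCC·A·BA·BA·CA·DCC·A·BA·BA·A·BA·BA·DCC·CA·DCC·CA·DCC
    A ↦ DCC
    B ↦ CA
    C ↦ BA
    D ↦ A

A->DCC, B->CA, C->BA, D->A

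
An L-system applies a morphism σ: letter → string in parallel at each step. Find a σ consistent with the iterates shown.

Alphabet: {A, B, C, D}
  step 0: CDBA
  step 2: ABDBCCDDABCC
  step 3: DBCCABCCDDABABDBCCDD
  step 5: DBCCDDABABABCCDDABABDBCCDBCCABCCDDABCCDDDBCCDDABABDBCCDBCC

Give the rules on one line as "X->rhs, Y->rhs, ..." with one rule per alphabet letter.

  step 2 ⇒ step 3: ABDBCCDDABCC ⇒ DB·CC·AB·CC·D·D·AB·AB·DB·CC·D·D
    A ↦ DB
    B ↦ CC
    C ↦ D
    D ↦ AB

A->DB, B->CC, C->D, D->AB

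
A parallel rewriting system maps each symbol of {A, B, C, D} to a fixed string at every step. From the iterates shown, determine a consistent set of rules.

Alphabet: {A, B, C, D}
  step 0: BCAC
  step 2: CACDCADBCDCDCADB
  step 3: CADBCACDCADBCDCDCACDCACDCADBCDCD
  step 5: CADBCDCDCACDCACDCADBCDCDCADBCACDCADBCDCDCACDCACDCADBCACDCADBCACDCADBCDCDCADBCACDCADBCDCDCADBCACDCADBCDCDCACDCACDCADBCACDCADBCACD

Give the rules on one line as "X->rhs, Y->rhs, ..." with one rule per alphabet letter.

A->DB, B->CD, C->CA, D->CD

  step 2 ⇒ step 3: CACDCADBCDCDCADB ⇒ CA·DB·CA·CD·CA·DB·CD·CD·CA·CD·CA·CD·CA·DB·CD·CD
    A ↦ DB
    B ↦ CD
    C ↦ CA
    D ↦ CD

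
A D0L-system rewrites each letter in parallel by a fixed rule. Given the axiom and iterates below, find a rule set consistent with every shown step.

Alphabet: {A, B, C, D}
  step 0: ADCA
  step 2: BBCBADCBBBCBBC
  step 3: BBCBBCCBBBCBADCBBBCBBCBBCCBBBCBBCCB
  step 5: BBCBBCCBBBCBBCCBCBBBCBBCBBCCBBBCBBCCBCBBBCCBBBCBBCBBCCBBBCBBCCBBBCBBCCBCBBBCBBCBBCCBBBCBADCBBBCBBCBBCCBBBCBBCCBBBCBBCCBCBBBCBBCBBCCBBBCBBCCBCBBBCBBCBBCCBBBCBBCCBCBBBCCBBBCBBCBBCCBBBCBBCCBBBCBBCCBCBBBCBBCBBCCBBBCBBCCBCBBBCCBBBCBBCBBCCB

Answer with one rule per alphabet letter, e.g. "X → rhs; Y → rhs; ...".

A->B, B->BBC, C->CB, D->AD

  step 2 ⇒ step 3: BBCBADCBBBCBBC ⇒ BBC·BBC·CB·BBC·B·AD·CB·BBC·BBC·BBC·CB·BBC·BBC·CB
    A ↦ B
    B ↦ BBC
    C ↦ CB
    D ↦ AD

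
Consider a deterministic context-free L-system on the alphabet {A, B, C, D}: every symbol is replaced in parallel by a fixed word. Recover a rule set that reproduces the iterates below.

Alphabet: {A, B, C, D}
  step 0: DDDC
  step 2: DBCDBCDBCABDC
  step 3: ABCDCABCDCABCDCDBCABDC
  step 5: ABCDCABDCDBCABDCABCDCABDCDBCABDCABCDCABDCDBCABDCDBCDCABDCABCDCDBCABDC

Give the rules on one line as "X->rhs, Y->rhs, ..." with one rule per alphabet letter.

  step 2 ⇒ step 3: DBCDBCDBCABDC ⇒ AB·C·DC·AB·C·DC·AB·C·DC·DB·C·AB·DC
    A ↦ DB
    B ↦ C
    C ↦ DC
    D ↦ AB

A->DB, B->C, C->DC, D->AB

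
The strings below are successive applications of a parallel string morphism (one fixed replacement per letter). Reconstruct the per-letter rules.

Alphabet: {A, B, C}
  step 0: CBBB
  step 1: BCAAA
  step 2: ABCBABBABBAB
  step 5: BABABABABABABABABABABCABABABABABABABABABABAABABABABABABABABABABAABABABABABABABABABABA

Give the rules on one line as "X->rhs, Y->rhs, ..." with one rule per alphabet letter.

A->BAB, B->A, C->BC

  step 1 ⇒ step 2: BCAAA ⇒ A·BC·BAB·BAB·BAB
    A ↦ BAB
    B ↦ A
    C ↦ BC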